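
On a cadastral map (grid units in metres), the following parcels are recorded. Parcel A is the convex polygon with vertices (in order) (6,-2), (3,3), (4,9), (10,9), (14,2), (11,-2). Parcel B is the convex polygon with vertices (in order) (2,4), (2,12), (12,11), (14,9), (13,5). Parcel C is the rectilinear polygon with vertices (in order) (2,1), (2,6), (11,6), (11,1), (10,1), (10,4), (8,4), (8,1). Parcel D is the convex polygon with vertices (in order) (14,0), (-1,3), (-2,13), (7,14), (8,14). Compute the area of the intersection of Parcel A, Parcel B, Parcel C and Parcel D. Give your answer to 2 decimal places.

11.71

The intersection is the polygon with vertices (3.5,6), (11,6), (11,4.818), (3.185,4.108).
By the shoelace formula its area is 11.71.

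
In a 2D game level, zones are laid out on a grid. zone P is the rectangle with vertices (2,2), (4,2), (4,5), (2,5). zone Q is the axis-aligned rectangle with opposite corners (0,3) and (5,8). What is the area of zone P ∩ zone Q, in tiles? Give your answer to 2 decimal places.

4.00

|zone P∩zone Q|: x∈[2,4], y∈[3,5] → 2·2 = 4.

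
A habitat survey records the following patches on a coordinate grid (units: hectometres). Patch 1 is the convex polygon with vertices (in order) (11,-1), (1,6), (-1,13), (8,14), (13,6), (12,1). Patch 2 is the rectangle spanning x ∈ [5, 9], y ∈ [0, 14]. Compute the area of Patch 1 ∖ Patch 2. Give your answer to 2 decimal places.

76.50

|Patch 1| = 124, |Patch 1∩Patch 2| = 47.5.
|Patch 1 ∖ Patch 2| = |Patch 1| − |Patch 1∩Patch 2| = 124 − 47.5 = 76.50.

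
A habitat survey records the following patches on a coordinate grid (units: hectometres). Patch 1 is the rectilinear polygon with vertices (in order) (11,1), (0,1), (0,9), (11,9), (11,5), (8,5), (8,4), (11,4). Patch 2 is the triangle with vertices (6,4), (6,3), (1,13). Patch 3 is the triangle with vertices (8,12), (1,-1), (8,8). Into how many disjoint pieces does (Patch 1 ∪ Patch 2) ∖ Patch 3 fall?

2

(Patch 1 ∪ Patch 2) ∖ Patch 3 splits into 2 disjoint pieces (area 34.2906, area 40.0556).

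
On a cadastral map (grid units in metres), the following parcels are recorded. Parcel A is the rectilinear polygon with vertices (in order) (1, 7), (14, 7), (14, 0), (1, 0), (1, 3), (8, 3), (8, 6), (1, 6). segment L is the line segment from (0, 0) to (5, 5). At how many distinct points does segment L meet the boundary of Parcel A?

2

The segment meets the boundary at (3,3), (1,1).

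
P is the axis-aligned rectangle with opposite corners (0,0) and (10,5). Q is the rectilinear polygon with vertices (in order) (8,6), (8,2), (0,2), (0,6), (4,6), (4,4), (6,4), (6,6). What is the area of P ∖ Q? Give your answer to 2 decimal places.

|P| = 50, |P∩Q| = 22.
|P ∖ Q| = |P| − |P∩Q| = 50 − 22 = 28.00.

28.00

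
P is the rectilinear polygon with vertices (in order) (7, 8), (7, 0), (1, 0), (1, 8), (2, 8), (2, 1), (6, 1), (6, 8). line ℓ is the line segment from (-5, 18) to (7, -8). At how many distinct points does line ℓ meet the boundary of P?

The segment meets the boundary at (3.308,0), (2,2.833), (2.846,1), (1,5).

4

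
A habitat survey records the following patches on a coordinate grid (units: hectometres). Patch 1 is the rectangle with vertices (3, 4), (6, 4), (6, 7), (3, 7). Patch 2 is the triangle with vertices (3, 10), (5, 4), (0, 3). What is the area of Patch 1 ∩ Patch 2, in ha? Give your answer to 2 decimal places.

4.50

The intersection is the polygon with vertices (3,4), (3,7), (4,7), (5,4).
By the shoelace formula its area is 4.50.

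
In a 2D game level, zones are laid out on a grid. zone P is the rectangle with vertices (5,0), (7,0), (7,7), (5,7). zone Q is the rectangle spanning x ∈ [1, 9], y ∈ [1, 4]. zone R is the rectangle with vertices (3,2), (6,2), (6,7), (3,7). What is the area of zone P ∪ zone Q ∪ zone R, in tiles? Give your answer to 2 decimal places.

By inclusion–exclusion:
Individual areas: |zone P| = 14, |zone Q| = 24, |zone R| = 15.
|zone P∩zone Q|: x∈[5,7], y∈[1,4] → 2·3 = 6.
|zone P∩zone R|: x∈[5,6], y∈[2,7] → 1·5 = 5.
|zone Q∩zone R|: x∈[3,6], y∈[2,4] → 3·2 = 6.
|zone P∩zone Q∩zone R| = 2.
|zone P ∪ zone Q ∪ zone R| = 53 − 17 + 2 = 38.00.

38.00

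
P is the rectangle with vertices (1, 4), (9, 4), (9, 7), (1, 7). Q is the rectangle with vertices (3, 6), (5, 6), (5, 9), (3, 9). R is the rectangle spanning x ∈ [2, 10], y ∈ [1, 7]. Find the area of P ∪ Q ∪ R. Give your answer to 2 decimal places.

By inclusion–exclusion:
Individual areas: |P| = 24, |Q| = 6, |R| = 48.
|P∩Q|: x∈[3,5], y∈[6,7] → 2·1 = 2.
|P∩R|: x∈[2,9], y∈[4,7] → 7·3 = 21.
|Q∩R|: x∈[3,5], y∈[6,7] → 2·1 = 2.
|P∩Q∩R| = 2.
|P ∪ Q ∪ R| = 78 − 25 + 2 = 55.00.

55.00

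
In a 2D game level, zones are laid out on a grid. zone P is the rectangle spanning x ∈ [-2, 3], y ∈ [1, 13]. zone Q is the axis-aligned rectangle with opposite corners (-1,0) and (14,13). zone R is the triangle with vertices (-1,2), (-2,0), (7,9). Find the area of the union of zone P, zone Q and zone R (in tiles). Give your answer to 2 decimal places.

By inclusion–exclusion:
Individual areas: |zone P| = 60, |zone Q| = 195, |zone R| = 4.5.
|zone P∩zone Q|: x∈[-1,3], y∈[1,13] → 4·12 = 48.
|zone P∩zone R| = 3.25.
|zone Q∩zone R| = 4.
|zone P∩zone Q∩zone R| = 3.
|zone P ∪ zone Q ∪ zone R| = 259.5 − 55.25 + 3 = 207.25.

207.25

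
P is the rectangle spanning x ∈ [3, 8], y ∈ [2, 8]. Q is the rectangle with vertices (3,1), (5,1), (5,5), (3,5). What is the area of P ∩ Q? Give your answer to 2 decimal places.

6.00

|P∩Q|: x∈[3,5], y∈[2,5] → 2·3 = 6.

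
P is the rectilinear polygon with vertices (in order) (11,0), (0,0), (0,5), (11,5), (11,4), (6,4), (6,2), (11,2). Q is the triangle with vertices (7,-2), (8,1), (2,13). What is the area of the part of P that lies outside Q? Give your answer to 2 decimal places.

|P| = 45, |P∩Q| = 6.3333.
|P ∖ Q| = |P| − |P∩Q| = 45 − 6.3333 = 38.67.

38.67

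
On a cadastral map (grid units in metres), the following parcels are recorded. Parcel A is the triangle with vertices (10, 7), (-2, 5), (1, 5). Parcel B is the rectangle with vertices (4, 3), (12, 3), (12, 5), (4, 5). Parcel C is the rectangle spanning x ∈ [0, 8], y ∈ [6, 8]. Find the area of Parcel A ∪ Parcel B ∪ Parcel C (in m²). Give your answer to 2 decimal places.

34.36

By inclusion–exclusion:
Individual areas: |Parcel A| = 3, |Parcel B| = 16, |Parcel C| = 16.
|Parcel A∩Parcel B| = 0.
|Parcel A∩Parcel C| = 0.6389.
|Parcel B∩Parcel C| = 0 (no overlap).
|Parcel A∩Parcel B∩Parcel C| = 0.
|Parcel A ∪ Parcel B ∪ Parcel C| = 35 − 0.6389 + 0 = 34.36.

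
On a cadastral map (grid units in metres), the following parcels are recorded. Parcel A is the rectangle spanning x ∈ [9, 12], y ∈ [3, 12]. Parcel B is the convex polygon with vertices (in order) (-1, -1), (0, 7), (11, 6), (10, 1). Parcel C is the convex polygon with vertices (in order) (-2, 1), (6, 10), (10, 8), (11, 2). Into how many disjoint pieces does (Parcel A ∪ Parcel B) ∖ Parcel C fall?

3

(Parcel A ∪ Parcel B) ∖ Parcel C splits into 3 disjoint pieces (area 19.6667, area 16.3143, area 6.8054).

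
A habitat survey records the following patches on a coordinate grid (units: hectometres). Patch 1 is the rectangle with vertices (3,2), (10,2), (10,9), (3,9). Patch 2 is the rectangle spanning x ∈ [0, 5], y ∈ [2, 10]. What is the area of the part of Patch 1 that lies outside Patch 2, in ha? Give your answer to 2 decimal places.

|Patch 1∩Patch 2|: x∈[3,5], y∈[2,9] → 2·7 = 14.
|Patch 1| = 49.
|Patch 1 ∖ Patch 2| = |Patch 1| − |Patch 1∩Patch 2| = 49 − 14 = 35.00.

35.00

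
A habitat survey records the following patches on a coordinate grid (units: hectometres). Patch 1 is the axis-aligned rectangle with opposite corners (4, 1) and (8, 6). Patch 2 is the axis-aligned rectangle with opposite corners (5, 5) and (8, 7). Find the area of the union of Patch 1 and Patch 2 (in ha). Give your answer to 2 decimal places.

By inclusion–exclusion:
Individual areas: |Patch 1| = 20, |Patch 2| = 6.
|Patch 1∩Patch 2|: x∈[5,8], y∈[5,6] → 3·1 = 3.
|Patch 1 ∪ Patch 2| = 26 − 3 = 23.00.

23.00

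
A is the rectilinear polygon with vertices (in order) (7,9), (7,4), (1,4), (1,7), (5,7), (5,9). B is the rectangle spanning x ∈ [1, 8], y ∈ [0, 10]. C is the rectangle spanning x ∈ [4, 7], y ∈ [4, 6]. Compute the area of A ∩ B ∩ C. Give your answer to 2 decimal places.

The intersection is the polygon with vertices (4,4), (4,6), (7,6), (7,4).
By the shoelace formula its area is 6.00.

6.00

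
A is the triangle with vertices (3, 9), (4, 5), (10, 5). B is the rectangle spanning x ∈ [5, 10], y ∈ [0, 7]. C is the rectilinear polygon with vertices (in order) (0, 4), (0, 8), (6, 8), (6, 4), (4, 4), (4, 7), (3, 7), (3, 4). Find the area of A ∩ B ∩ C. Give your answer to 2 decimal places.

The intersection is the polygon with vertices (5,7), (6,7), (6,5), (5,5).
By the shoelace formula its area is 2.00.

2.00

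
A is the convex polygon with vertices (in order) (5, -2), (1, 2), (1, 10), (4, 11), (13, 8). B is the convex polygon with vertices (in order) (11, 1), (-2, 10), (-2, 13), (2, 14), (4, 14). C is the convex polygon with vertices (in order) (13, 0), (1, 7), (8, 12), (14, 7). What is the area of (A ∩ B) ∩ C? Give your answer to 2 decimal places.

The region (A ∩ B) ∩ C is the polygon with vertices (5.969,10.344), (9.552,3.69), (8.683,2.604), (1.656,7.469), (5.773,10.409).
By the shoelace formula its area is 25.85.

25.85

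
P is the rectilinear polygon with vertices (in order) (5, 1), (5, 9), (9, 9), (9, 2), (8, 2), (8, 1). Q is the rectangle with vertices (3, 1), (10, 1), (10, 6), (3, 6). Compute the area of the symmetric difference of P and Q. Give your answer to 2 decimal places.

|P| = 31, |Q| = 35, |P∩Q| = 19.
|P △ Q| = |P| + |Q| − 2·|P∩Q| = 31 + 35 − 38 = 28.00.

28.00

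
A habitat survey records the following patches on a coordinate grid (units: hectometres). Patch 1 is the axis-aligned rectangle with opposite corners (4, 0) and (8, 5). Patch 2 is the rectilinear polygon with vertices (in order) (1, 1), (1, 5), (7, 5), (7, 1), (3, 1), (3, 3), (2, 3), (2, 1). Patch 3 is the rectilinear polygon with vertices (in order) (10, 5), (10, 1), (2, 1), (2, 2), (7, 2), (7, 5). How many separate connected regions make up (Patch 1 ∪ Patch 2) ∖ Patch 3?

2

(Patch 1 ∪ Patch 2) ∖ Patch 3 splits into 2 disjoint pieces (area 4, area 18).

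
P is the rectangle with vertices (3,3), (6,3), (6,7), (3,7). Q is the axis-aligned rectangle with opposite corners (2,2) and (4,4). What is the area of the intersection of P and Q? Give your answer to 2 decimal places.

|P∩Q|: x∈[3,4], y∈[3,4] → 1·1 = 1.

1.00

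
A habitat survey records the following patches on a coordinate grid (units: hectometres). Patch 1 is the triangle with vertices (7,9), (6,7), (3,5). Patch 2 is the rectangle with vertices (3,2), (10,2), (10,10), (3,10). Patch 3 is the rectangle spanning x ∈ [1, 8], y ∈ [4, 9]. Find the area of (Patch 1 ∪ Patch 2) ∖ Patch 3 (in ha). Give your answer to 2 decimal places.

31.00

|Patch 1 ∪ Patch 2| = 56.
|(Patch 1 ∪ Patch 2) ∩ Patch 3| = 25.
|(Patch 1 ∪ Patch 2) ∖ Patch 3| = 56 − 25 = 31.00.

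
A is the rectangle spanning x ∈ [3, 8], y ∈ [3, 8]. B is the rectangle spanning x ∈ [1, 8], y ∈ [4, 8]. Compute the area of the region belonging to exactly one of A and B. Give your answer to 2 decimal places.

13.00

|A∩B|: x∈[3,8], y∈[4,8] → 5·4 = 20.
|A △ B| = |A| + |B| − 2·|A∩B| = 25 + 28 − 40 = 13.00.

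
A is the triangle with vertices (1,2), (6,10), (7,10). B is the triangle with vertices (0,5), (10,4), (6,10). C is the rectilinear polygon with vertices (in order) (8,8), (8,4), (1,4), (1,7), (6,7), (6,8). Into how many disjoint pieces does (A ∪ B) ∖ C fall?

(A ∪ B) ∖ C splits into 4 disjoint pieces (area 0.4667, area 7.0863, area 2.8, area 0.25).

4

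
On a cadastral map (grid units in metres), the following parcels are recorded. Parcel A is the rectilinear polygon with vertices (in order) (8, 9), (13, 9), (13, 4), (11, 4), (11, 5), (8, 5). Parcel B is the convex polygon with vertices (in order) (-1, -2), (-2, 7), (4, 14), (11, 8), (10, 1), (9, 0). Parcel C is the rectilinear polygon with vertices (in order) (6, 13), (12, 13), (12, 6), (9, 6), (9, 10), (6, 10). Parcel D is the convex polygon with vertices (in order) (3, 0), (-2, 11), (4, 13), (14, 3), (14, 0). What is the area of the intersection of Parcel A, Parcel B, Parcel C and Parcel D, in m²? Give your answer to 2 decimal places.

The intersection is the polygon with vertices (10.714,6), (9,6), (9,8), (10.75,6.25).
By the shoelace formula its area is 1.96.

1.96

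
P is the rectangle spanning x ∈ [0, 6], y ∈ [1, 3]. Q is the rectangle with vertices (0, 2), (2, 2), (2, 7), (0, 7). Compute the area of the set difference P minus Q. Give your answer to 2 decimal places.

10.00

|P∩Q|: x∈[0,2], y∈[2,3] → 2·1 = 2.
|P| = 12.
|P ∖ Q| = |P| − |P∩Q| = 12 − 2 = 10.00.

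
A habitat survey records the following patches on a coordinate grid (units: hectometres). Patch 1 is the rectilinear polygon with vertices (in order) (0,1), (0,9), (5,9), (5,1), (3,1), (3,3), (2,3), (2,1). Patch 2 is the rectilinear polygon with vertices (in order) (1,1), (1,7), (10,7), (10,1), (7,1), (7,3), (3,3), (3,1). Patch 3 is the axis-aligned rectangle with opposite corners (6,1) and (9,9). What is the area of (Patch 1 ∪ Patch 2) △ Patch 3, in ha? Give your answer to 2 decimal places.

58.00

|Patch 1 ∪ Patch 2| = 66.
|(Patch 1 ∪ Patch 2) ∩ Patch 3| = 16.
|(Patch 1 ∪ Patch 2) △ Patch 3| = 66 + 24 − 32 = 58.00.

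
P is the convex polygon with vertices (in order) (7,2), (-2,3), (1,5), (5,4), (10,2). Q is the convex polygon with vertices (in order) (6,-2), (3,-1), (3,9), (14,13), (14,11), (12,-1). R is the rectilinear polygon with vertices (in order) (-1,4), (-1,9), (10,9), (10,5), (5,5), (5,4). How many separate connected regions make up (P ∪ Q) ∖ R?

1

(P ∪ Q) ∖ R is a single connected region.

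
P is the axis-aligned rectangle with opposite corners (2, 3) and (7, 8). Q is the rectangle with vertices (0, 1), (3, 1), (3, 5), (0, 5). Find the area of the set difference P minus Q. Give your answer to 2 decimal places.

23.00

|P∩Q|: x∈[2,3], y∈[3,5] → 1·2 = 2.
|P| = 25.
|P ∖ Q| = |P| − |P∩Q| = 25 − 2 = 23.00.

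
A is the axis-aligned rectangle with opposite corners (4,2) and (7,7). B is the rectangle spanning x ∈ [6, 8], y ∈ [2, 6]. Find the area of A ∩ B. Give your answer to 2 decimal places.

|A∩B|: x∈[6,7], y∈[2,6] → 1·4 = 4.

4.00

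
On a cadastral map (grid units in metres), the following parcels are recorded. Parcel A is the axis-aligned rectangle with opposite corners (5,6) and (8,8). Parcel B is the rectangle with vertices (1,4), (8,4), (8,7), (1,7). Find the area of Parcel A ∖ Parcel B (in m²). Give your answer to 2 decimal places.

|Parcel A∩Parcel B|: x∈[5,8], y∈[6,7] → 3·1 = 3.
|Parcel A| = 6.
|Parcel A ∖ Parcel B| = |Parcel A| − |Parcel A∩Parcel B| = 6 − 3 = 3.00.

3.00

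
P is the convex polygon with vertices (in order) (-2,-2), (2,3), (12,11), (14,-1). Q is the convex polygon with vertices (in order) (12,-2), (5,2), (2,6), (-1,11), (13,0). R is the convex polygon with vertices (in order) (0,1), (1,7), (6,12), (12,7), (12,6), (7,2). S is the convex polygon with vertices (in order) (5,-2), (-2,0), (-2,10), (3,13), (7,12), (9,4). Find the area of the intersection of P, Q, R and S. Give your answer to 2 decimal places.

The intersection is the polygon with vertices (7,2), (5.4,1.771), (5,2), (3.406,4.125), (5.559,5.847), (8.625,3.438), (8.429,3.143).
By the shoelace formula its area is 11.99.

11.99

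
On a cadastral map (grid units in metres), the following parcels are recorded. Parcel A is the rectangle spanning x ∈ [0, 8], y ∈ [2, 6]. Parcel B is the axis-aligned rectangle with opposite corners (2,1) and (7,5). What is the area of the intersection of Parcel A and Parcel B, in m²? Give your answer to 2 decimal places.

|Parcel A∩Parcel B|: x∈[2,7], y∈[2,5] → 5·3 = 15.

15.00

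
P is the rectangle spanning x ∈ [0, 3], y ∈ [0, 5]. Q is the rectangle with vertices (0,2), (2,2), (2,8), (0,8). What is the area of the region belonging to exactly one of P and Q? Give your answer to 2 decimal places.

|P∩Q|: x∈[0,2], y∈[2,5] → 2·3 = 6.
|P △ Q| = |P| + |Q| − 2·|P∩Q| = 15 + 12 − 12 = 15.00.

15.00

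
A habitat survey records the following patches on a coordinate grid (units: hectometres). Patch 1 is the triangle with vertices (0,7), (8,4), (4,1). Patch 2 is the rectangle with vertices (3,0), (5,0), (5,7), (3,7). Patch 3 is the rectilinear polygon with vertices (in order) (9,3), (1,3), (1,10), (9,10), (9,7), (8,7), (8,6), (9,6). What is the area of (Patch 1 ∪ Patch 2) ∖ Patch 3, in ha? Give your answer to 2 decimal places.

|Patch 1 ∪ Patch 2| = 24.125.
|(Patch 1 ∪ Patch 2) ∩ Patch 3| = 16.4375.
|(Patch 1 ∪ Patch 2) ∖ Patch 3| = 24.125 − 16.4375 = 7.69.

7.69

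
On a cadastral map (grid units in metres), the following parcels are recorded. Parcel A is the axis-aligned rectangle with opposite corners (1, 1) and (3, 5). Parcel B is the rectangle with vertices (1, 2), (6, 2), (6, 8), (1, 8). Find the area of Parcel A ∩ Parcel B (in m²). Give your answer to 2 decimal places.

6.00

|Parcel A∩Parcel B|: x∈[1,3], y∈[2,5] → 2·3 = 6.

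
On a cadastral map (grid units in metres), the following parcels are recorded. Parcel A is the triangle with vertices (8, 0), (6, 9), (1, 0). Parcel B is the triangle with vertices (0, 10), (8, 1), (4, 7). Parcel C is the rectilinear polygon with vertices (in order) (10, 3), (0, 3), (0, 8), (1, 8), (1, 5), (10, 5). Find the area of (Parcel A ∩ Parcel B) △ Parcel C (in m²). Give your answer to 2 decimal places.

|Parcel A ∩ Parcel B| = 2.5953.
|(Parcel A ∩ Parcel B) ∩ Parcel C| = 1.3333.
|(Parcel A ∩ Parcel B) △ Parcel C| = 2.5953 + 23 − 2.6667 = 22.93.

22.93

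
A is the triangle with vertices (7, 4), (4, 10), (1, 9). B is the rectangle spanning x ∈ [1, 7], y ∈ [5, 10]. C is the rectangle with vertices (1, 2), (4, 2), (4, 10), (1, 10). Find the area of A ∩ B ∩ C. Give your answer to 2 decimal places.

5.25

The intersection is the polygon with vertices (1,9), (4,10), (4,6.5).
By the shoelace formula its area is 5.25.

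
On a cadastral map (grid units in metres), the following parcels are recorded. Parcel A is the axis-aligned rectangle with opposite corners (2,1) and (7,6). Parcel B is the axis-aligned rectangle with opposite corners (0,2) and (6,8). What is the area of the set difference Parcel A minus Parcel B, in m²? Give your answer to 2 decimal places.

9.00

|Parcel A∩Parcel B|: x∈[2,6], y∈[2,6] → 4·4 = 16.
|Parcel A| = 25.
|Parcel A ∖ Parcel B| = |Parcel A| − |Parcel A∩Parcel B| = 25 − 16 = 9.00.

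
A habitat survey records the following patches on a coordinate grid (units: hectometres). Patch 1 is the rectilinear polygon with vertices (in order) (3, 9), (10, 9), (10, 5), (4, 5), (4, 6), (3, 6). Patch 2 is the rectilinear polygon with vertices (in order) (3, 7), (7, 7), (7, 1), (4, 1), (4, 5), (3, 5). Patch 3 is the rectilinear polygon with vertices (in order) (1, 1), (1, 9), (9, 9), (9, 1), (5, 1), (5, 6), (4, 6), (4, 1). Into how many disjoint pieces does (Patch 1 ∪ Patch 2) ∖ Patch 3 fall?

(Patch 1 ∪ Patch 2) ∖ Patch 3 splits into 2 disjoint pieces (area 4, area 5).

2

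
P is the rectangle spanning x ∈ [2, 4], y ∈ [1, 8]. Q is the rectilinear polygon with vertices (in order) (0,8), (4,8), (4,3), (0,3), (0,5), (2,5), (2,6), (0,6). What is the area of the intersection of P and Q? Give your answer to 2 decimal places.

10.00

The intersection is the polygon with vertices (4,3), (2,3), (2,5), (2,6), (2,8), (4,8).
By the shoelace formula its area is 10.00.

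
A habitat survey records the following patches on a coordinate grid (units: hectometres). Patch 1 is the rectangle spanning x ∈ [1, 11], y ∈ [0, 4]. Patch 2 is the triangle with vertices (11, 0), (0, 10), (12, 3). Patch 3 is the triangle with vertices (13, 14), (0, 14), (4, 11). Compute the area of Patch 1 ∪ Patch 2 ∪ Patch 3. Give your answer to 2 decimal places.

72.35

By inclusion–exclusion:
Individual areas: |Patch 1| = 40, |Patch 2| = 21.5, |Patch 3| = 19.5.
|Patch 1∩Patch 2| = 8.6512.
|Patch 1∩Patch 3| = 0.
|Patch 2∩Patch 3| = 0.
|Patch 1∩Patch 2∩Patch 3| = 0.
|Patch 1 ∪ Patch 2 ∪ Patch 3| = 81 − 8.6512 + 0 = 72.35.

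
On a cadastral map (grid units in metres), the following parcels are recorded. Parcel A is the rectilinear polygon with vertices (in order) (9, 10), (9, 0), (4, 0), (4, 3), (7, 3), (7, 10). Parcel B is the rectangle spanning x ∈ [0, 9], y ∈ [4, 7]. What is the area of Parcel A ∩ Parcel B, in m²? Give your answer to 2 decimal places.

The intersection is the polygon with vertices (9,4), (7,4), (7,7), (9,7).
By the shoelace formula its area is 6.00.

6.00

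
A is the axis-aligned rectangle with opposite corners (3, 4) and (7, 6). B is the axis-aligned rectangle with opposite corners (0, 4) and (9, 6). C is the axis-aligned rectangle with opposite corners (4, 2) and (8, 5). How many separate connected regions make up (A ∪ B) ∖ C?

1

(A ∪ B) ∖ C is a single connected region.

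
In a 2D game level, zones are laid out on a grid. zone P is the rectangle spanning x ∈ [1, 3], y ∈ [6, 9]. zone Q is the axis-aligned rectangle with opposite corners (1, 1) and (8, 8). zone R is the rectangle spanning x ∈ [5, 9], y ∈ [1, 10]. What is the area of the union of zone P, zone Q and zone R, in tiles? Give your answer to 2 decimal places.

66.00

By inclusion–exclusion:
Individual areas: |zone P| = 6, |zone Q| = 49, |zone R| = 36.
|zone P∩zone Q|: x∈[1,3], y∈[6,8] → 2·2 = 4.
|zone P∩zone R| = 0 (no overlap).
|zone Q∩zone R|: x∈[5,8], y∈[1,8] → 3·7 = 21.
|zone P∩zone Q∩zone R| = 0.
|zone P ∪ zone Q ∪ zone R| = 91 − 25 + 0 = 66.00.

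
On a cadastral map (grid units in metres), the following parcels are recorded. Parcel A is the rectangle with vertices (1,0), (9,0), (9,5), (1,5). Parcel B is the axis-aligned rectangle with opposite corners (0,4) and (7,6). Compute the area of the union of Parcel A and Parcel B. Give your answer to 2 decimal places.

48.00

By inclusion–exclusion:
Individual areas: |Parcel A| = 40, |Parcel B| = 14.
|Parcel A∩Parcel B|: x∈[1,7], y∈[4,5] → 6·1 = 6.
|Parcel A ∪ Parcel B| = 54 − 6 = 48.00.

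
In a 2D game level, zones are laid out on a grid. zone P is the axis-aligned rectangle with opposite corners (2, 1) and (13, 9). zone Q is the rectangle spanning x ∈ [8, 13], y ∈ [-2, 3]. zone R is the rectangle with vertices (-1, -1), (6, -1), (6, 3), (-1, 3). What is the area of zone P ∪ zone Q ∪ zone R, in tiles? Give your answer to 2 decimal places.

By inclusion–exclusion:
Individual areas: |zone P| = 88, |zone Q| = 25, |zone R| = 28.
|zone P∩zone Q|: x∈[8,13], y∈[1,3] → 5·2 = 10.
|zone P∩zone R|: x∈[2,6], y∈[1,3] → 4·2 = 8.
|zone Q∩zone R| = 0 (no overlap).
|zone P∩zone Q∩zone R| = 0.
|zone P ∪ zone Q ∪ zone R| = 141 − 18 + 0 = 123.00.

123.00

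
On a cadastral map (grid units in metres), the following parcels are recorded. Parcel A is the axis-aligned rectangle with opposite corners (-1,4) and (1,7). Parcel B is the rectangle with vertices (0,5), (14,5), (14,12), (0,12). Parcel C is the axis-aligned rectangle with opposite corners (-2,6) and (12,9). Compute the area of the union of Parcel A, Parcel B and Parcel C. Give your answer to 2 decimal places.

107.00

By inclusion–exclusion:
Individual areas: |Parcel A| = 6, |Parcel B| = 98, |Parcel C| = 42.
|Parcel A∩Parcel B|: x∈[0,1], y∈[5,7] → 1·2 = 2.
|Parcel A∩Parcel C|: x∈[-1,1], y∈[6,7] → 2·1 = 2.
|Parcel B∩Parcel C|: x∈[0,12], y∈[6,9] → 12·3 = 36.
|Parcel A∩Parcel B∩Parcel C| = 1.
|Parcel A ∪ Parcel B ∪ Parcel C| = 146 − 40 + 1 = 107.00.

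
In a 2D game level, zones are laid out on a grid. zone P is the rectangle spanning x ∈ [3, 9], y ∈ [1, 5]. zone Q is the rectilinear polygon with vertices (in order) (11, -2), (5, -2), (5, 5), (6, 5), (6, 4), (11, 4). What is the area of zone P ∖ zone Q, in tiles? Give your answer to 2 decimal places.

11.00

|zone P| = 24, |zone P∩zone Q| = 13.
|zone P ∖ zone Q| = |zone P| − |zone P∩zone Q| = 24 − 13 = 11.00.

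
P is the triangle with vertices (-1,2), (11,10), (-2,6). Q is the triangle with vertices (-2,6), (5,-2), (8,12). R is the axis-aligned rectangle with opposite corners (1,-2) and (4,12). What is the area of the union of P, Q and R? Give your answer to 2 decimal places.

By inclusion–exclusion:
Individual areas: |P| = 28, |Q| = 61, |R| = 42.
|P∩Q| = 21.6805.
|P∩R| = 9.1538.
|Q∩R| = 23.5286.
|P∩Q∩R| = 9.1538.
|P ∪ Q ∪ R| = 131 − 54.3629 + 9.1538 = 85.79.

85.79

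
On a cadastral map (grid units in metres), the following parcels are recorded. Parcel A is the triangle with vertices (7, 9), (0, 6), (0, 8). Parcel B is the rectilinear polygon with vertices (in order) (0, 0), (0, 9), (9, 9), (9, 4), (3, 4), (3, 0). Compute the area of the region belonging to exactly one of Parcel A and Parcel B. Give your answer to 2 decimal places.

|Parcel A| = 7, |Parcel B| = 57, |Parcel A∩Parcel B| = 7.
|Parcel A △ Parcel B| = |Parcel A| + |Parcel B| − 2·|Parcel A∩Parcel B| = 7 + 57 − 14 = 50.00.

50.00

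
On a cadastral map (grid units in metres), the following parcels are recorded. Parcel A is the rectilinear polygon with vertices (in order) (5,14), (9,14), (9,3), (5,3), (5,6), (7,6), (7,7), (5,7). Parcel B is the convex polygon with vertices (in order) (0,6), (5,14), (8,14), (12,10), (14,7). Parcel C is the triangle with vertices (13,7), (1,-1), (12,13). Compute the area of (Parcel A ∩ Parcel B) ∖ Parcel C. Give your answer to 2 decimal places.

|Parcel A ∩ Parcel B| = 28.3571.
|(Parcel A ∩ Parcel B) ∩ Parcel C| = 2.6753.
|(Parcel A ∩ Parcel B) ∖ Parcel C| = 28.3571 − 2.6753 = 25.68.

25.68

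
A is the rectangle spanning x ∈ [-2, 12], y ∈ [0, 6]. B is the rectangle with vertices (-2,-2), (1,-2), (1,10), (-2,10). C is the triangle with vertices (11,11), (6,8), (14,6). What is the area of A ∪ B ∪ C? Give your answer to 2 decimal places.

By inclusion–exclusion:
Individual areas: |A| = 84, |B| = 36, |C| = 17.
|A∩B|: x∈[-2,1], y∈[0,6] → 3·6 = 18.
|A∩C| = 0.
|B∩C| = 0.
|A∩B∩C| = 0.
|A ∪ B ∪ C| = 137 − 18 + 0 = 119.00.

119.00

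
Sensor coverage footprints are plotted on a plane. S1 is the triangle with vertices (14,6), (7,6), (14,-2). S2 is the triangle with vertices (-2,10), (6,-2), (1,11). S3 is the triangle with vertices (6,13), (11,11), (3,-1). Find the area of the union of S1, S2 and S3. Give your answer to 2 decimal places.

By inclusion–exclusion:
Individual areas: |S1| = 28, |S2| = 22, |S3| = 38.
|S1∩S2| = 0.
|S1∩S3| = 0.1441.
|S2∩S3| = 1.4089.
|S1∩S2∩S3| = 0.
|S1 ∪ S2 ∪ S3| = 88 − 1.5531 + 0 = 86.45.

86.45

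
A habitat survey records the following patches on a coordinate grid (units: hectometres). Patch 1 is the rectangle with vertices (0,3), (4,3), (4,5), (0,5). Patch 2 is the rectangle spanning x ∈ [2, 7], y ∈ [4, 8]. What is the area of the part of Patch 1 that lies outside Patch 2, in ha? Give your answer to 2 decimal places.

6.00

|Patch 1∩Patch 2|: x∈[2,4], y∈[4,5] → 2·1 = 2.
|Patch 1| = 8.
|Patch 1 ∖ Patch 2| = |Patch 1| − |Patch 1∩Patch 2| = 8 − 2 = 6.00.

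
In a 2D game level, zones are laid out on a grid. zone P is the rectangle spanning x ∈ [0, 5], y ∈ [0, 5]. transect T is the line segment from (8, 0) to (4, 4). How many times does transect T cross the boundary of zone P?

1

The segment meets the boundary at (5,3).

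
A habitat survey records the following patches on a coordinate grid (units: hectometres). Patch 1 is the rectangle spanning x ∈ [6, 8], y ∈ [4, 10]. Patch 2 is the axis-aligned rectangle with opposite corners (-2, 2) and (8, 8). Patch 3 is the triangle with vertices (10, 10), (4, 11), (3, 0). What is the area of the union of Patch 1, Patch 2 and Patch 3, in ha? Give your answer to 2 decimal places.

By inclusion–exclusion:
Individual areas: |Patch 1| = 12, |Patch 2| = 60, |Patch 3| = 33.5.
|Patch 1∩Patch 2|: x∈[6,8], y∈[4,8] → 2·4 = 8.
|Patch 1∩Patch 3| = 8.5714.
|Patch 2∩Patch 3| = 18.0156.
|Patch 1∩Patch 2∩Patch 3| = 4.5714.
|Patch 1 ∪ Patch 2 ∪ Patch 3| = 105.5 − 34.587 + 4.5714 = 75.48.

75.48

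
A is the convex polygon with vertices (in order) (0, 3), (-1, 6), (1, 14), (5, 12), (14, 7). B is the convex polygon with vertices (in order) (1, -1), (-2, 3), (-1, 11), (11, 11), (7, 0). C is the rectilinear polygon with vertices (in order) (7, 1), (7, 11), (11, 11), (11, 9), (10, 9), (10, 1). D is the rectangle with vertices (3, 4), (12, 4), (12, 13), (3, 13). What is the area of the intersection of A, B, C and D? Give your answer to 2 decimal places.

The intersection is the polygon with vertices (10.273,9), (10,9), (10,8.25), (9.029,5.58), (7,5), (7,10.889), (10.294,9.059).
By the shoelace formula its area is 12.76.

12.76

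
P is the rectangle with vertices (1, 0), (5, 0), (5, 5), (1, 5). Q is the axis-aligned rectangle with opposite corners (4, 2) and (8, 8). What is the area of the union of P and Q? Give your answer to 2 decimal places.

41.00

By inclusion–exclusion:
Individual areas: |P| = 20, |Q| = 24.
|P∩Q|: x∈[4,5], y∈[2,5] → 1·3 = 3.
|P ∪ Q| = 44 − 3 = 41.00.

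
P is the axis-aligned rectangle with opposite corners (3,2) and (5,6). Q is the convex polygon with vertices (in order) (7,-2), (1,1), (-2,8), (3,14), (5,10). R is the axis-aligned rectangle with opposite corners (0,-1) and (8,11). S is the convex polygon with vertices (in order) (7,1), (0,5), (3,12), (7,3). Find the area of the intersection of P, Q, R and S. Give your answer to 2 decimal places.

6.57

The intersection is the polygon with vertices (5,6), (5,2.143), (3,3.286), (3,6).
By the shoelace formula its area is 6.57.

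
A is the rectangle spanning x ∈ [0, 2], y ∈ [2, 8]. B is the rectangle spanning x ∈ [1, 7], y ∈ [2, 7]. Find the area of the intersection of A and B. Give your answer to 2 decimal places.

5.00

|A∩B|: x∈[1,2], y∈[2,7] → 1·5 = 5.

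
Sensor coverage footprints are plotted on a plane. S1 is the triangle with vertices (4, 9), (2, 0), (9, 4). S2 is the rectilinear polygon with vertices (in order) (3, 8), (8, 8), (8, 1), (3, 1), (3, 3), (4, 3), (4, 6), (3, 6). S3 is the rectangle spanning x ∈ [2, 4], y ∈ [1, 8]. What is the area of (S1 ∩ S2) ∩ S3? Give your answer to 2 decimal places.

2.87

|S1 ∩ S2| = 21.2282.
|(S1 ∩ S2) ∩ S3| = 2.87.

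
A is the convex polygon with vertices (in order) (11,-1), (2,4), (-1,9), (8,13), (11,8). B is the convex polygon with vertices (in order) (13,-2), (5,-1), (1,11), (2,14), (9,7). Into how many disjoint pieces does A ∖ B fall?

2

A ∖ B splits into 2 disjoint pieces (area 11.9824, area 23.1538).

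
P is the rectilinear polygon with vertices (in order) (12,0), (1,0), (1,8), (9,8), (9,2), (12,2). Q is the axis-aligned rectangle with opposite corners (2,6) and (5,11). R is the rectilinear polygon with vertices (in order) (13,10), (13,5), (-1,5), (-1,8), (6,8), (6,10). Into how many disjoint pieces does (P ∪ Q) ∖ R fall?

2

(P ∪ Q) ∖ R splits into 2 disjoint pieces (area 46, area 9).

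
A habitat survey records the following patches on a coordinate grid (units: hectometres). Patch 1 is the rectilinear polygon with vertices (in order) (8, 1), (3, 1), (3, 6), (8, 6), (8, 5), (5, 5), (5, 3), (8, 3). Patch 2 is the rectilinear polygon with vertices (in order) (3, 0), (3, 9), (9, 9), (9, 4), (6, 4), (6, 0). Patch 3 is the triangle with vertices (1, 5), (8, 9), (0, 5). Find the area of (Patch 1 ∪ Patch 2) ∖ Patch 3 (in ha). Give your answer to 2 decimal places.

|Patch 1 ∪ Patch 2| = 46.
|(Patch 1 ∪ Patch 2) ∩ Patch 3| = 0.8929.
|(Patch 1 ∪ Patch 2) ∖ Patch 3| = 46 − 0.8929 = 45.11.

45.11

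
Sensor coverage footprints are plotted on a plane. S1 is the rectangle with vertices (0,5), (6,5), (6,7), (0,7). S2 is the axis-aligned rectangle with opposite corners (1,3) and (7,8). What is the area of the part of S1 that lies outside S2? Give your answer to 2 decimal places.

2.00

|S1∩S2|: x∈[1,6], y∈[5,7] → 5·2 = 10.
|S1| = 12.
|S1 ∖ S2| = |S1| − |S1∩S2| = 12 − 10 = 2.00.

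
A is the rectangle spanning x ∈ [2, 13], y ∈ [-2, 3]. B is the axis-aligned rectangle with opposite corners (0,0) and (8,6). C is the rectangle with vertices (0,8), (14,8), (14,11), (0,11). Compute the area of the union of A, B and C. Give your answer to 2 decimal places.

127.00

By inclusion–exclusion:
Individual areas: |A| = 55, |B| = 48, |C| = 42.
|A∩B|: x∈[2,8], y∈[0,3] → 6·3 = 18.
|A∩C| = 0 (no overlap).
|B∩C| = 0 (no overlap).
|A∩B∩C| = 0.
|A ∪ B ∪ C| = 145 − 18 + 0 = 127.00.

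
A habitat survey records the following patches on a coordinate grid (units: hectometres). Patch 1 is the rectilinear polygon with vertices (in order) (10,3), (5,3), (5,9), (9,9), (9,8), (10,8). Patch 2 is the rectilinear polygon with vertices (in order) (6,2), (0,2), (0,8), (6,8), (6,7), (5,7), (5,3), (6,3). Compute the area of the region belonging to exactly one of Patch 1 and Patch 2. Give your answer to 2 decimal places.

59.00

|Patch 1| = 29, |Patch 2| = 32, |Patch 1∩Patch 2| = 1.
|Patch 1 △ Patch 2| = |Patch 1| + |Patch 2| − 2·|Patch 1∩Patch 2| = 29 + 32 − 2 = 59.00.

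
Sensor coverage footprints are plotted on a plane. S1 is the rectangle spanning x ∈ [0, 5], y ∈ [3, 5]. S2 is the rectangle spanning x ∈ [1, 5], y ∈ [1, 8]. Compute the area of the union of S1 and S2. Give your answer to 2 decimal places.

30.00

By inclusion–exclusion:
Individual areas: |S1| = 10, |S2| = 28.
|S1∩S2|: x∈[1,5], y∈[3,5] → 4·2 = 8.
|S1 ∪ S2| = 38 − 8 = 30.00.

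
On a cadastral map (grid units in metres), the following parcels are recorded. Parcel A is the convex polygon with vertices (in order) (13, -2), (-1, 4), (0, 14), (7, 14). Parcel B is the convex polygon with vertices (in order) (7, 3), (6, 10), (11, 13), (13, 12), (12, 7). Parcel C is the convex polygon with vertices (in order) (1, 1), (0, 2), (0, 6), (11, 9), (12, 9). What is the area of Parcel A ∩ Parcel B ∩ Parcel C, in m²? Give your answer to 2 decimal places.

5.97

The intersection is the polygon with vertices (6.325,7.725), (9.072,8.474), (9.545,7.214), (6.694,5.141).
By the shoelace formula its area is 5.97.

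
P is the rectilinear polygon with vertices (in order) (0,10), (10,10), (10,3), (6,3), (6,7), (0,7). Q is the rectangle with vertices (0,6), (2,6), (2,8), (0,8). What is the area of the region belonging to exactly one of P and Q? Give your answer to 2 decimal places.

|P| = 46, |Q| = 4, |P∩Q| = 2.
|P △ Q| = |P| + |Q| − 2·|P∩Q| = 46 + 4 − 4 = 46.00.

46.00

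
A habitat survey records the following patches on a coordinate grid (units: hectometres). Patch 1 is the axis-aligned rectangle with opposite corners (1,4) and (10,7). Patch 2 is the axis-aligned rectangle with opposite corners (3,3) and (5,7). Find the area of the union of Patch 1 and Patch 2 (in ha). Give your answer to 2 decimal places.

By inclusion–exclusion:
Individual areas: |Patch 1| = 27, |Patch 2| = 8.
|Patch 1∩Patch 2|: x∈[3,5], y∈[4,7] → 2·3 = 6.
|Patch 1 ∪ Patch 2| = 35 − 6 = 29.00.

29.00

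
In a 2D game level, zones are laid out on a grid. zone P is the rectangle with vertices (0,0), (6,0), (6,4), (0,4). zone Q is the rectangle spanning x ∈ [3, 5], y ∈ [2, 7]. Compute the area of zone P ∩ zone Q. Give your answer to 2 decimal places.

4.00

|zone P∩zone Q|: x∈[3,5], y∈[2,4] → 2·2 = 4.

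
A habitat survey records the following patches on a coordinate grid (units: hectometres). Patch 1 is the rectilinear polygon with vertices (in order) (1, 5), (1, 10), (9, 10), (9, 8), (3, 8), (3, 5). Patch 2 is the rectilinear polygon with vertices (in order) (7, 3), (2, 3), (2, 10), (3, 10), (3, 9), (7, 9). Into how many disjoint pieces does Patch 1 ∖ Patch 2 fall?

2

Patch 1 ∖ Patch 2 splits into 2 disjoint pieces (area 5, area 8).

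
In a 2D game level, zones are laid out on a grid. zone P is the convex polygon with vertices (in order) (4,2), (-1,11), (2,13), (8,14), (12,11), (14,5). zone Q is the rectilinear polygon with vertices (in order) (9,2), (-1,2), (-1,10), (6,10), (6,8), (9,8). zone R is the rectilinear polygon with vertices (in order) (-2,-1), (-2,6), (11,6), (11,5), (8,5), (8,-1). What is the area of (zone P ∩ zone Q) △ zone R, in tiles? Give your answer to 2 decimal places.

|zone P ∩ zone Q| = 48.0278.
|(zone P ∩ zone Q) ∩ zone R| = 19.0444.
|(zone P ∩ zone Q) △ zone R| = 48.0278 + 73 − 38.0889 = 82.94.

82.94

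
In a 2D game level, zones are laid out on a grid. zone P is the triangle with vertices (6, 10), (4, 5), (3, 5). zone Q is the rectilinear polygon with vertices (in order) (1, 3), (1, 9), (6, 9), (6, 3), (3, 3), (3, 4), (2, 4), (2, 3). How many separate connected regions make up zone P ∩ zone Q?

1

zone P ∩ zone Q is a single connected region.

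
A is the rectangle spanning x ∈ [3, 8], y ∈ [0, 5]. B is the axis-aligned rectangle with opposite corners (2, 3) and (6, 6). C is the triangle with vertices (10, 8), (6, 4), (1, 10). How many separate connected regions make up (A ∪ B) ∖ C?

1

(A ∪ B) ∖ C is a single connected region.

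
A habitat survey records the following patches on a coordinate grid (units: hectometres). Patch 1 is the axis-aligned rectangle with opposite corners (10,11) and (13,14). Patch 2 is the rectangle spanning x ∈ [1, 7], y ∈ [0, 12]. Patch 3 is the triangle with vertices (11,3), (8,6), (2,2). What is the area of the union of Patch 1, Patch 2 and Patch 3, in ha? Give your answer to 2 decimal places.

89.06

By inclusion–exclusion:
Individual areas: |Patch 1| = 9, |Patch 2| = 72, |Patch 3| = 15.
|Patch 1∩Patch 2| = 0 (no overlap).
|Patch 1∩Patch 3| = 0.
|Patch 2∩Patch 3| = 6.9444.
|Patch 1∩Patch 2∩Patch 3| = 0.
|Patch 1 ∪ Patch 2 ∪ Patch 3| = 96 − 6.9444 + 0 = 89.06.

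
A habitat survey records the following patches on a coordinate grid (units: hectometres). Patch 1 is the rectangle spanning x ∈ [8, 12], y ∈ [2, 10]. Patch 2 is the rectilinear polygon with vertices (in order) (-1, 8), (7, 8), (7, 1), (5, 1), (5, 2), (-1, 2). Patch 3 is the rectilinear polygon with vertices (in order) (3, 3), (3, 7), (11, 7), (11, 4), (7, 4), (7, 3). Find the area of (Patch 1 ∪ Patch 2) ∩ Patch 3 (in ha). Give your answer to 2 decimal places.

|Patch 1 ∪ Patch 2| = 82.
|(Patch 1 ∪ Patch 2) ∩ Patch 3| = 25.00.

25.00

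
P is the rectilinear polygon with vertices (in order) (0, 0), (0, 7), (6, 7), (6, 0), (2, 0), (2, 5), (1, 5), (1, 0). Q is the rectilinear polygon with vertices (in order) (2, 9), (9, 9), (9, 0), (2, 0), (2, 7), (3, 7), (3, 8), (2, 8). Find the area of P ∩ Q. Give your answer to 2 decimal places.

The intersection is the polygon with vertices (3,7), (6,7), (6,0), (2,0), (2,5), (2,7).
By the shoelace formula its area is 28.00.

28.00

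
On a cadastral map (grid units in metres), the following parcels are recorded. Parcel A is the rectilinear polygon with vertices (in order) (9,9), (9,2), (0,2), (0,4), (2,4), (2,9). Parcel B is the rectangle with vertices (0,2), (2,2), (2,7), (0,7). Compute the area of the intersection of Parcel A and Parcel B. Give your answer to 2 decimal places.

4.00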